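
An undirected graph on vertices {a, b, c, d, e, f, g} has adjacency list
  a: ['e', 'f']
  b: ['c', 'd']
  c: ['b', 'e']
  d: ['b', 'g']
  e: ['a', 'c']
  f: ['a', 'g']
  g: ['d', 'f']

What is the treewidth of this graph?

A width-2 tree decomposition is:
Bags: B1 = {d, f, g}  B2 = {a, d, f}  B3 = {a, d, e}  B4 = {c, d, e}  B5 = {b, c, d}
Tree: B1–B2, B2–B3, B3–B4, B4–B5
The largest bag has 3 vertices, giving width 2; this decomposition certifies tw(G) ≤ 2. The edges d–g–f–a–e–c–b–d form a cycle, so G is not a tree and its treewidth is at least 2. The upper and lower bounds meet at 2, so that is the treewidth.

2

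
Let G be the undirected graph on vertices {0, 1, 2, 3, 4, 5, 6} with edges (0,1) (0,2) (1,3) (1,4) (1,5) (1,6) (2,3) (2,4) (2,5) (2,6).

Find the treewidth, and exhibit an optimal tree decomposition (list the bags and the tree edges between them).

Every bag has size at most 3, so the width is 3 − 1 = 2 and tw(G) ≤ 2. For the lower bound, G contains the cycle 1–4–2–6–1, so G is not a forest; only forests have treewidth ≤ 1, hence tw(G) ≥ 2. Therefore the treewidth is 2.

Treewidth 2.
Bags: B1 = {1, 2, 4}  B2 = {1, 2, 6}  B3 = {1, 2, 3}  B4 = {0, 1, 2}  B5 = {1, 2, 5}
Tree: B1–B2, B2–B3, B3–B4, B4–B5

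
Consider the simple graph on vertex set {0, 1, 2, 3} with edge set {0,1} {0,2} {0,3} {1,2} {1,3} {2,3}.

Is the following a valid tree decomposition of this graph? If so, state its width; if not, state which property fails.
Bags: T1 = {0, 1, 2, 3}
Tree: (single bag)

Vertex coverage: the bags together contain {0, 1, 2, 3}, the full vertex set. Edge coverage: each edge of G has both endpoints in at least one bag. Running intersection: for every vertex, the bags containing it form a connected subtree. All three properties hold, so this is a valid tree decomposition of width max|bag| − 1 = 3, and hence tw(G) ≤ 3.

Yes; width 3.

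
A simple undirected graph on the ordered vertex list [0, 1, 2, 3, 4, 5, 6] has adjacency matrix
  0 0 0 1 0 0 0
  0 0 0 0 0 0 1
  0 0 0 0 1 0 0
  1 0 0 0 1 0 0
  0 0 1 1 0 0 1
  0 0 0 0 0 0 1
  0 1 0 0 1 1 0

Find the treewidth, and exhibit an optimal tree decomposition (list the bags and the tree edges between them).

Treewidth 1.
Bags: B1 = {3, 4}  B2 = {4, 6}  B3 = {5, 6}  B4 = {0, 3}  B5 = {2, 4}  B6 = {1, 6}
Tree: B1–B2, B2–B3, B1–B4, B2–B5, B2–B6

Every bag has size at most 2, so the width is 2 − 1 = 1 and tw(G) ≤ 1. G has an edge, so its treewidth is at least 1. The upper and lower bounds meet at 1, so that is the treewidth.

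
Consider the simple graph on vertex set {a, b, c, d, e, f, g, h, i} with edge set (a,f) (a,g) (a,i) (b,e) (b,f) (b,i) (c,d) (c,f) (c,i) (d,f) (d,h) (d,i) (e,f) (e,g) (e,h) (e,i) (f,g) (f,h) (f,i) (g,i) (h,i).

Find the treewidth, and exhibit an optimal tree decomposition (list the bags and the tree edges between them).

Each bag holds 4 vertices, so the decomposition has width 3, which upper-bounds the treewidth. For the lower bound, the 4 vertices {d, f, h, i} are pairwise adjacent, and any tree decomposition puts a clique entirely inside one bag — forcing width ≥ 3. Hence tw(G) = 3 exactly.

Treewidth 3.
One optimal decomposition is:
Bags: B1 = {e, f, g, i}  B2 = {e, f, h, i}  B3 = {d, f, h, i}  B4 = {c, d, f, i}  B5 = {a, f, g, i}  B6 = {b, e, f, i}
Tree: B1–B2, B2–B3, B3–B4, B1–B5, B1–B6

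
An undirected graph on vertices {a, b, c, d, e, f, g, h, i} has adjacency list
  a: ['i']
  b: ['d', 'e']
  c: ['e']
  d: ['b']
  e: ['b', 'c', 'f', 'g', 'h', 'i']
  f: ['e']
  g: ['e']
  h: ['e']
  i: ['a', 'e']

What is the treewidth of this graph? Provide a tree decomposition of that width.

Treewidth 1.
Bags: B1 = {e, f}  B2 = {b, e}  B3 = {e, i}  B4 = {a, i}  B5 = {e, g}  B6 = {e, h}  B7 = {c, e}  B8 = {b, d}
Tree: B1–B2, B1–B3, B3–B4, B1–B5, B1–B6, B3–B7, B2–B8

The largest bag has 2 vertices, giving width 1; this decomposition certifies tw(G) ≤ 1. Since G has at least one edge (e.g. e–f), it is not an edgeless graph, so tw(G) ≥ 1. Therefore the treewidth is 1.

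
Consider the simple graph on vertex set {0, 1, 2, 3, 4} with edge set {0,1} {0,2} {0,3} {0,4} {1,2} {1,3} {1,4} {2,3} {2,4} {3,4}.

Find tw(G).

A width-4 tree decomposition is:
Bags: B1 = {0, 1, 2, 3, 4}
Tree: (single bag)
With just one bag of size 5, the width is 5 − 1 = 4, so tw(G) ≤ 4. Conversely, {0, 1, 2, 3, 4} is a clique of size 5, and the vertices of any clique must share a bag in every tree decomposition; so some bag has ≥ 5 vertices and tw(G) ≥ 4. Therefore the treewidth is 4.

4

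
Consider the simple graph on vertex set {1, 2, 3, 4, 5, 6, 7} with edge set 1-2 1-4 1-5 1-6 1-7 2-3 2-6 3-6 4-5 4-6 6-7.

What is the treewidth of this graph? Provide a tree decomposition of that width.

The largest bag has 3 vertices, giving width 2; this decomposition certifies tw(G) ≤ 2. For the lower bound, the 3 vertices {1, 4, 5} are pairwise adjacent, and any tree decomposition puts a clique entirely inside one bag — forcing width ≥ 2. Therefore the treewidth is 2.

Treewidth 2.
One such decomposition:
Bags: B1 = {1, 4, 6}  B2 = {1, 2, 6}  B3 = {2, 3, 6}  B4 = {1, 4, 5}  B5 = {1, 6, 7}
Tree: B1–B2, B2–B3, B1–B4, B1–B5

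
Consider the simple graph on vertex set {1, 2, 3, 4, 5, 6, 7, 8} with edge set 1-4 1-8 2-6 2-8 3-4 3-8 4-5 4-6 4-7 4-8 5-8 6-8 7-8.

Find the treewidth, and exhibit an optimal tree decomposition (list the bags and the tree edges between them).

Each bag holds 3 vertices, so the decomposition has width 2, which upper-bounds the treewidth. For the lower bound, the 3 vertices {2, 6, 8} are pairwise adjacent, and any tree decomposition puts a clique entirely inside one bag — forcing width ≥ 2. The upper and lower bounds meet at 2, so that is the treewidth.

Treewidth 2.
One such decomposition:
Bags: B1 = {4, 6, 8}  B2 = {2, 6, 8}  B3 = {4, 5, 8}  B4 = {1, 4, 8}  B5 = {4, 7, 8}  B6 = {3, 4, 8}
Tree: B1–B2, B1–B3, B3–B4, B4–B5, B3–B6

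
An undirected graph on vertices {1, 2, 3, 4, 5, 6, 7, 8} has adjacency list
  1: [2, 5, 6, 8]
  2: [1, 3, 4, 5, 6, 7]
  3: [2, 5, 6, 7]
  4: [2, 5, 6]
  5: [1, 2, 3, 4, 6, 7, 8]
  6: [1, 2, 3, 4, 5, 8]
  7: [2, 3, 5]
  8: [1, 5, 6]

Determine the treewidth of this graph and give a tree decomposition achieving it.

Treewidth 3.
Bags: B1 = {2, 3, 5, 7}  B2 = {2, 3, 5, 6}  B3 = {1, 2, 5, 6}  B4 = {1, 5, 6, 8}  B5 = {2, 4, 5, 6}
Tree: B1–B2, B2–B3, B3–B4, B3–B5

Each bag holds 4 vertices, so the decomposition has width 3, which upper-bounds the treewidth. For the lower bound, the 4 vertices {1, 5, 6, 8} are pairwise adjacent, and any tree decomposition puts a clique entirely inside one bag — forcing width ≥ 3. Hence tw(G) = 3 exactly.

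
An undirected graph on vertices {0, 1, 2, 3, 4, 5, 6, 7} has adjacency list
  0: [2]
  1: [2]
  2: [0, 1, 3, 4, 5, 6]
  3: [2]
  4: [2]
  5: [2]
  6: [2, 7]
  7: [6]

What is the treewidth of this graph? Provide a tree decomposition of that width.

The largest bag has 2 vertices, giving width 1; this decomposition certifies tw(G) ≤ 1. G has an edge, so its treewidth is at least 1. Combining the bounds, tw(G) = 1.

Treewidth 1.
One such decomposition:
Bags: B1 = {2, 4}  B2 = {2, 3}  B3 = {2, 5}  B4 = {1, 2}  B5 = {2, 6}  B6 = {6, 7}  B7 = {0, 2}
Tree: B1–B2, B1–B3, B1–B4, B4–B5, B5–B6, B2–B7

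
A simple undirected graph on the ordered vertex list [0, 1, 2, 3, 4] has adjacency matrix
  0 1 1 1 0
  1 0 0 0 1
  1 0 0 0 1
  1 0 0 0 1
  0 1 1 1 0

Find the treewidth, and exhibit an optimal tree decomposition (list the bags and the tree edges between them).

Treewidth 2.
One optimal decomposition is:
Bags: B1 = {0, 1, 4}  B2 = {0, 2, 4}  B3 = {0, 3, 4}
Tree: B1–B2, B2–B3

Every bag has size at most 3, so the width is 3 − 1 = 2 and tw(G) ≤ 2. Since 4–1–0–2–4 is a cycle in G, G is not acyclic. Forests are exactly the graphs of treewidth ≤ 1, so tw(G) ≥ 2. Combining the bounds, tw(G) = 2.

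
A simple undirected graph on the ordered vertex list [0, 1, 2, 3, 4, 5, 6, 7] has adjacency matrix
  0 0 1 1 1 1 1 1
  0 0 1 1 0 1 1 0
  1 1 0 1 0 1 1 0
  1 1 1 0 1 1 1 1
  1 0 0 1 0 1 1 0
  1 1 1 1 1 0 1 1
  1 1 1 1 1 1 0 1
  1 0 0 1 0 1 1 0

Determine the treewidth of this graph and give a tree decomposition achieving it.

Treewidth 4.
One such decomposition:
Bags: B1 = {0, 3, 4, 5, 6}  B2 = {0, 2, 3, 5, 6}  B3 = {0, 3, 5, 6, 7}  B4 = {1, 2, 3, 5, 6}
Tree: B1–B2, B2–B3, B2–B4

The largest bag has 5 vertices, giving width 4; this decomposition certifies tw(G) ≤ 4. Conversely, {0, 2, 3, 5, 6} is a clique of size 5, and the vertices of any clique must share a bag in every tree decomposition; so some bag has ≥ 5 vertices and tw(G) ≥ 4. Hence tw(G) = 4 exactly.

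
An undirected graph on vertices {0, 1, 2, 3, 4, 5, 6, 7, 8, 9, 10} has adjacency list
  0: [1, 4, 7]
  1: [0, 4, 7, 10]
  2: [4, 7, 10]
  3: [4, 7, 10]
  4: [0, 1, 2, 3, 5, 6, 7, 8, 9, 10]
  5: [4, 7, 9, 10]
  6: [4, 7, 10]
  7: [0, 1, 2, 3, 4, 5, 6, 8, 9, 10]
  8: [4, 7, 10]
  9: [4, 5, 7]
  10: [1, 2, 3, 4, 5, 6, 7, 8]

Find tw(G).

3

A width-3 tree decomposition is:
Bags: B1 = {1, 4, 7, 10}  B2 = {2, 4, 7, 10}  B3 = {0, 1, 4, 7}  B4 = {4, 6, 7, 10}  B5 = {4, 7, 8, 10}  B6 = {3, 4, 7, 10}  B7 = {4, 5, 7, 10}  B8 = {4, 5, 7, 9}
Tree: B1–B2, B1–B3, B2–B4, B4–B5, B1–B6, B1–B7, B7–B8
Each bag holds 4 vertices, so the decomposition has width 3, which upper-bounds the treewidth. On the other hand G contains the 4-clique {0, 1, 4, 7}. A clique must lie in a single bag of any decomposition, so no decomposition can have width below 3. Hence tw(G) = 3 exactly.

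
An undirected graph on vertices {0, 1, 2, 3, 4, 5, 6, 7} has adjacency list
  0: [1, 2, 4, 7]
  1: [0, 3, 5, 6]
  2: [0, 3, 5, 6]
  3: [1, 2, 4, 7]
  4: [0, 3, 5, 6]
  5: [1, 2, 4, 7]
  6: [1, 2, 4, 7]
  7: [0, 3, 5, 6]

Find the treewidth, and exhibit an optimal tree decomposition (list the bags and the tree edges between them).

Each bag holds 5 vertices, so the decomposition has width 4, which upper-bounds the treewidth. For the lower bound: the 5 vertex sets {2,6}, {0,7}, {4,5}, {3}, {1} are disjoint, each induces a connected subgraph, and every pair is joined by at least one edge of G. Contracting each set to a single vertex therefore yields K_{5} as a minor, and since treewidth is minor-monotone, tw(G) ≥ tw(K_{5}) = 4. Therefore the treewidth is 4.

Treewidth 4.
One optimal decomposition is:
Bags: B1 = {0, 2, 3, 5, 6}  B2 = {0, 3, 5, 6, 7}  B3 = {0, 3, 4, 5, 6}  B4 = {0, 1, 3, 5, 6}
Tree: B1–B2, B2–B3, B3–B4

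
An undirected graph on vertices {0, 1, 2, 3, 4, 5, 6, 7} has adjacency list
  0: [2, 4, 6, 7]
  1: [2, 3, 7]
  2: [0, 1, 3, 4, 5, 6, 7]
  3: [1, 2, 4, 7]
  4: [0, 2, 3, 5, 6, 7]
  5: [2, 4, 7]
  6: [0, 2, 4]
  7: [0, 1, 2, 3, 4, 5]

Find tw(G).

A width-3 tree decomposition is:
Bags: B1 = {2, 3, 4, 7}  B2 = {0, 2, 4, 7}  B3 = {0, 2, 4, 6}  B4 = {2, 4, 5, 7}  B5 = {1, 2, 3, 7}
Tree: B1–B2, B2–B3, B2–B4, B1–B5
Each bag holds 4 vertices, so the decomposition has width 3, which upper-bounds the treewidth. Conversely, {1, 2, 3, 7} is a clique of size 4, and the vertices of any clique must share a bag in every tree decomposition; so some bag has ≥ 4 vertices and tw(G) ≥ 3. Therefore the treewidth is 3.

3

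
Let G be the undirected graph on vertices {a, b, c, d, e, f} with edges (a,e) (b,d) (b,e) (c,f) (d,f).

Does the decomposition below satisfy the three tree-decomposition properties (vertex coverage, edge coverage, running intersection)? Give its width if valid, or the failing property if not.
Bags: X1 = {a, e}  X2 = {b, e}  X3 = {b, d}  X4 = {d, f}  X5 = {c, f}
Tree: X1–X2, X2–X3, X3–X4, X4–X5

Vertex coverage: the bags together contain {a, b, c, d, e, f}, the full vertex set. Edge coverage: each edge of G has both endpoints in at least one bag. Running intersection: for every vertex, the bags containing it form a connected subtree. All three properties hold, so this is a valid tree decomposition of width max|bag| − 1 = 1, and hence tw(G) ≤ 1.

Yes; width 1.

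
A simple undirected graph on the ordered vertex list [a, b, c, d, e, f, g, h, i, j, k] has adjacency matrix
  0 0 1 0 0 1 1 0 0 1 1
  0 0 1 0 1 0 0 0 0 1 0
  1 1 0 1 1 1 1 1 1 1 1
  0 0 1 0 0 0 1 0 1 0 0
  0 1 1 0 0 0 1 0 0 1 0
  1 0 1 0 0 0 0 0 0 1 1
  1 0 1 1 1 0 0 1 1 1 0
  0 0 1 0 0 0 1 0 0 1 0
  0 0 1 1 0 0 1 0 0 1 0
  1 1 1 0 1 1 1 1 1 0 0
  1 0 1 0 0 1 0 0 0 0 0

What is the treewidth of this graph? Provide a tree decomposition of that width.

Treewidth 3.
Bags: B1 = {c, e, g, j}  B2 = {c, g, i, j}  B3 = {a, c, g, j}  B4 = {c, d, g, i}  B5 = {c, g, h, j}  B6 = {b, c, e, j}  B7 = {a, c, f, j}  B8 = {a, c, f, k}
Tree: B1–B2, B2–B3, B2–B4, B3–B5, B1–B6, B3–B7, B7–B8

Every bag has size at most 4, so the width is 4 − 1 = 3 and tw(G) ≤ 3. Conversely, {c, d, g, i} is a clique of size 4, and the vertices of any clique must share a bag in every tree decomposition; so some bag has ≥ 4 vertices and tw(G) ≥ 3. Hence tw(G) = 3 exactly.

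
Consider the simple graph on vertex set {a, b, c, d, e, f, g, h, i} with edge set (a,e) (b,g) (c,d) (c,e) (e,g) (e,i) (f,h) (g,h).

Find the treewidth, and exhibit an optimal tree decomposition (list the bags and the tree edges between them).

Treewidth 1.
One optimal decomposition is:
Bags: B1 = {g, h}  B2 = {e, g}  B3 = {b, g}  B4 = {c, e}  B5 = {f, h}  B6 = {c, d}  B7 = {a, e}  B8 = {e, i}
Tree: B1–B2, B2–B3, B2–B4, B1–B5, B4–B6, B4–B7, B7–B8

Every bag has size at most 2, so the width is 2 − 1 = 1 and tw(G) ≤ 1. Since G has at least one edge (e.g. g–h), it is not an edgeless graph, so tw(G) ≥ 1. Therefore the treewidth is 1.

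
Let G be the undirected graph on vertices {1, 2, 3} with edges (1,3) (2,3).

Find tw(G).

A width-1 tree decomposition is:
Bags: B1 = {1, 3}  B2 = {2, 3}
Tree: B1–B2
Every bag has size at most 2, so the width is 2 − 1 = 1 and tw(G) ≤ 1. Since G has at least one edge (e.g. 1–3), it is not an edgeless graph, so tw(G) ≥ 1. Therefore the treewidth is 1.

1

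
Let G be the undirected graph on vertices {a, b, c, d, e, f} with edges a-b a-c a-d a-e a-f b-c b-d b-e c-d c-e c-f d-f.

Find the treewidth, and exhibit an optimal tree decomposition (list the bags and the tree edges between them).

Treewidth 3.
One such decomposition:
Bags: B1 = {a, b, c, e}  B2 = {a, b, c, d}  B3 = {a, c, d, f}
Tree: B1–B2, B2–B3

Every bag has size at most 4, so the width is 4 − 1 = 3 and tw(G) ≤ 3. For the lower bound, the 4 vertices {a, c, d, f} are pairwise adjacent, and any tree decomposition puts a clique entirely inside one bag — forcing width ≥ 3. Therefore the treewidth is 3.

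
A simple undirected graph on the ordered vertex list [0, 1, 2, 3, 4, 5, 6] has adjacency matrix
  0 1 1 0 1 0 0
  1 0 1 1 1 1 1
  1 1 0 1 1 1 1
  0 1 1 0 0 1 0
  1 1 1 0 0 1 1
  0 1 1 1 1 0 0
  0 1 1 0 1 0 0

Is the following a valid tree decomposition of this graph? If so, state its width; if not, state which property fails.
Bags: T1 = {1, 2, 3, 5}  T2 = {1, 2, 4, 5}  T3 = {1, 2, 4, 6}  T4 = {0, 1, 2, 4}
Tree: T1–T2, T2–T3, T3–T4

Every vertex of G appears in some bag (union = {0, 1, 2, 3, 4, 5, 6}); every edge is covered by a bag; and for each vertex v the set of bags containing v is connected in the bag tree. The decomposition is therefore valid. The largest bag has 4 vertices, so the width is 3.

Yes; width 3.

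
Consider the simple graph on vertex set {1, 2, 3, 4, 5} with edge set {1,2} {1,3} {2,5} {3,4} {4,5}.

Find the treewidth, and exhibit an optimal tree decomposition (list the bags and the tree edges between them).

Treewidth 2.
Bags: B1 = {3, 4, 5}  B2 = {1, 3, 5}  B3 = {1, 2, 5}
Tree: B1–B2, B2–B3

The largest bag has 3 vertices, giving width 2; this decomposition certifies tw(G) ≤ 2. The edges 5–4–3–1–2–5 form a cycle, so G is not a tree and its treewidth is at least 2. The upper and lower bounds meet at 2, so that is the treewidth.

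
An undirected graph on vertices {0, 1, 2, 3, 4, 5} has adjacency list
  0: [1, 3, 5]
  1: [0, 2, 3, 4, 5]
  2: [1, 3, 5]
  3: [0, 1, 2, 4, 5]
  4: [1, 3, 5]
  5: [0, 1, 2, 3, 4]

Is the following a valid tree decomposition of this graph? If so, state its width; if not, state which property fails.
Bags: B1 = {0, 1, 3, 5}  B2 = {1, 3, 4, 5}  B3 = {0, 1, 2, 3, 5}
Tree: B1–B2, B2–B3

A tree decomposition must satisfy three properties: every vertex lies in some bag; for every edge, both endpoints lie together in some bag; and for every vertex, the bags containing it form a connected subtree. Here bags containing vertex 0 are not connected in the tree, so the decomposition is invalid.

No — bags containing vertex 0 are not connected in the tree.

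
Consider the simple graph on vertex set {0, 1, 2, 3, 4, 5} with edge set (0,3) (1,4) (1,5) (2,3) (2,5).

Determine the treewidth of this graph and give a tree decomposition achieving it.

Every bag has size at most 2, so the width is 2 − 1 = 1 and tw(G) ≤ 1. G has an edge, so its treewidth is at least 1. Therefore the treewidth is 1.

Treewidth 1.
One optimal decomposition is:
Bags: B1 = {1, 4}  B2 = {1, 5}  B3 = {2, 5}  B4 = {2, 3}  B5 = {0, 3}
Tree: B1–B2, B2–B3, B3–B4, B4–B5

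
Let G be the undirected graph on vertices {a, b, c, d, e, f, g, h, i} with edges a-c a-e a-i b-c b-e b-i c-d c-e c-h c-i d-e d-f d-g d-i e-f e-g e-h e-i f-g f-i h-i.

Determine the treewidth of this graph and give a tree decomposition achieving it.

Treewidth 3.
Bags: B1 = {c, d, e, i}  B2 = {c, e, h, i}  B3 = {b, c, e, i}  B4 = {d, e, f, i}  B5 = {d, e, f, g}  B6 = {a, c, e, i}
Tree: B1–B2, B2–B3, B1–B4, B4–B5, B3–B6

Each bag holds 4 vertices, so the decomposition has width 3, which upper-bounds the treewidth. Conversely, {d, e, f, g} is a clique of size 4, and the vertices of any clique must share a bag in every tree decomposition; so some bag has ≥ 4 vertices and tw(G) ≥ 3. Combining the bounds, tw(G) = 3.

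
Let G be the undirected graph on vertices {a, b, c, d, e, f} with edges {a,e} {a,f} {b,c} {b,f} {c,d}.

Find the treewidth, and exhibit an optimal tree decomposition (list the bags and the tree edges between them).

The largest bag has 2 vertices, giving width 1; this decomposition certifies tw(G) ≤ 1. G has an edge, so its treewidth is at least 1. Combining the bounds, tw(G) = 1.

Treewidth 1.
One such decomposition:
Bags: B1 = {a, f}  B2 = {a, e}  B3 = {b, f}  B4 = {b, c}  B5 = {c, d}
Tree: B1–B2, B1–B3, B3–B4, B4–B5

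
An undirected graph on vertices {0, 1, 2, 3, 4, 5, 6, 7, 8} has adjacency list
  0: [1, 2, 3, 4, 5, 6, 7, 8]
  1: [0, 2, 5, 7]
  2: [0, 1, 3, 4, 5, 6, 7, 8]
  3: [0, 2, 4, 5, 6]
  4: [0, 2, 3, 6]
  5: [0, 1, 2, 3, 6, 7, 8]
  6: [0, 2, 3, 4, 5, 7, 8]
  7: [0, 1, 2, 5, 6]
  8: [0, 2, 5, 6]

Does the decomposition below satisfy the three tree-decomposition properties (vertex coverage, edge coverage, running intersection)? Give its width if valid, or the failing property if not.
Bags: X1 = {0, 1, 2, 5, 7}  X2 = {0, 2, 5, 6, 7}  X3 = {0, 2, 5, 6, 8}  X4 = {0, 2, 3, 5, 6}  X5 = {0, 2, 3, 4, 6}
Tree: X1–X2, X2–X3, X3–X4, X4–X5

Yes; width 4.

Every vertex of G appears in some bag (union = {0, 1, 2, 3, 4, 5, 6, 7, 8}); every edge is covered by a bag; and for each vertex v the set of bags containing v is connected in the bag tree. The decomposition is therefore valid. The largest bag has 5 vertices, so the width is 4.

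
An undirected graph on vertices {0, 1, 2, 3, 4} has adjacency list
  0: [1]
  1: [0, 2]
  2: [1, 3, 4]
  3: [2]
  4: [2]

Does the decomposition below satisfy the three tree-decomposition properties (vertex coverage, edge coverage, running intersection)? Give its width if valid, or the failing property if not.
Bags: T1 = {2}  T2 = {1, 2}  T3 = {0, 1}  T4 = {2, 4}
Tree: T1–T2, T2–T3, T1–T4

No — vertex 3 appears in no bag.

A tree decomposition must satisfy three properties: every vertex lies in some bag; for every edge, both endpoints lie together in some bag; and for every vertex, the bags containing it form a connected subtree. Here vertex 3 appears in no bag, so the decomposition is invalid.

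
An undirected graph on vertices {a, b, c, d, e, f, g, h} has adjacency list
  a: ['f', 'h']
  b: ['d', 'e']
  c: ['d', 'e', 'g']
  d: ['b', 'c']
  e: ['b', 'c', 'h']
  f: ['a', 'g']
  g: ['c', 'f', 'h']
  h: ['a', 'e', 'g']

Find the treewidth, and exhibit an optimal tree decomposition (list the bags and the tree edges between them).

Treewidth 2.
One such decomposition:
Bags: B1 = {b, c, d}  B2 = {b, c, e}  B3 = {c, e, g}  B4 = {e, g, h}  B5 = {f, g, h}  B6 = {a, f, h}
Tree: B1–B2, B2–B3, B3–B4, B4–B5, B5–B6

Every bag has size at most 3, so the width is 3 − 1 = 2 and tw(G) ≤ 2. The edges d–b–e–c–d form a cycle, so G is not a tree and its treewidth is at least 2. Hence tw(G) = 2 exactly.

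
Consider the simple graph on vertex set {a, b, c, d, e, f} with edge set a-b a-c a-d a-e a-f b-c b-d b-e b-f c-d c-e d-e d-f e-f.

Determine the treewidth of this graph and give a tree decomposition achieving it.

Treewidth 4.
Bags: B1 = {a, b, d, e, f}  B2 = {a, b, c, d, e}
Tree: B1–B2

Every bag has size at most 5, so the width is 5 − 1 = 4 and tw(G) ≤ 4. Conversely, {a, b, c, d, e} is a clique of size 5, and the vertices of any clique must share a bag in every tree decomposition; so some bag has ≥ 5 vertices and tw(G) ≥ 4. The upper and lower bounds meet at 4, so that is the treewidth.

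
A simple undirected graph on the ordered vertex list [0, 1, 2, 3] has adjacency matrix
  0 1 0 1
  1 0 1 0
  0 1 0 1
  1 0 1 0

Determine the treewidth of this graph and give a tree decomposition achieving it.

Treewidth 2.
One such decomposition:
Bags: B1 = {1, 2, 3}  B2 = {0, 1, 3}
Tree: B1–B2

Every bag has size at most 3, so the width is 3 − 1 = 2 and tw(G) ≤ 2. Since 3–2–1–0–3 is a cycle in G, G is not acyclic. Forests are exactly the graphs of treewidth ≤ 1, so tw(G) ≥ 2. The upper and lower bounds meet at 2, so that is the treewidth.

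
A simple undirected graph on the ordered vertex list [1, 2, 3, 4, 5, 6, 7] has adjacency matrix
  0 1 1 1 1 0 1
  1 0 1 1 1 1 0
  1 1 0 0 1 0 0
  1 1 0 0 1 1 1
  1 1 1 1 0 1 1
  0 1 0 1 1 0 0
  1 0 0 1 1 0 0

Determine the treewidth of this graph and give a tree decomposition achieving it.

The largest bag has 4 vertices, giving width 3; this decomposition certifies tw(G) ≤ 3. On the other hand G contains the 4-clique {1, 2, 3, 5}. A clique must lie in a single bag of any decomposition, so no decomposition can have width below 3. The upper and lower bounds meet at 3, so that is the treewidth.

Treewidth 3.
One such decomposition:
Bags: B1 = {1, 2, 4, 5}  B2 = {1, 4, 5, 7}  B3 = {2, 4, 5, 6}  B4 = {1, 2, 3, 5}
Tree: B1–B2, B1–B3, B1–B4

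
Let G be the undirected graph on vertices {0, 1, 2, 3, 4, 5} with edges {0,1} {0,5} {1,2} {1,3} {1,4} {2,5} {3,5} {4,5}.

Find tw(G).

2

A width-2 tree decomposition is:
Bags: B1 = {1, 3, 5}  B2 = {0, 1, 5}  B3 = {1, 2, 5}  B4 = {1, 4, 5}
Tree: B1–B2, B2–B3, B3–B4
Every bag has size at most 3, so the width is 3 − 1 = 2 and tw(G) ≤ 2. For the lower bound, G contains the cycle 1–3–5–0–1, so G is not a forest; only forests have treewidth ≤ 1, hence tw(G) ≥ 2. Hence tw(G) = 2 exactly.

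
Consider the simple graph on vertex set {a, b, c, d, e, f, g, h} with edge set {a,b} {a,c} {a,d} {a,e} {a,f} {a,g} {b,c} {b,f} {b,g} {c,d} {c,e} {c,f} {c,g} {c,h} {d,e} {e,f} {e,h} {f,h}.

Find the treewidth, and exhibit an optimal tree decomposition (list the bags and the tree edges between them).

The largest bag has 4 vertices, giving width 3; this decomposition certifies tw(G) ≤ 3. Conversely, {c, e, f, h} is a clique of size 4, and the vertices of any clique must share a bag in every tree decomposition; so some bag has ≥ 4 vertices and tw(G) ≥ 3. The upper and lower bounds meet at 3, so that is the treewidth.

Treewidth 3.
Bags: B1 = {c, e, f, h}  B2 = {a, c, e, f}  B3 = {a, b, c, f}  B4 = {a, c, d, e}  B5 = {a, b, c, g}
Tree: B1–B2, B2–B3, B2–B4, B3–B5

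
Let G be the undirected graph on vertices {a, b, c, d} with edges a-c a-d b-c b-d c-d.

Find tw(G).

A width-2 tree decomposition is:
Bags: B1 = {b, c, d}  B2 = {a, c, d}
Tree: B1–B2
Every bag has size at most 3, so the width is 3 − 1 = 2 and tw(G) ≤ 2. Conversely, {a, c, d} is a clique of size 3, and the vertices of any clique must share a bag in every tree decomposition; so some bag has ≥ 3 vertices and tw(G) ≥ 2. Combining the bounds, tw(G) = 2.

2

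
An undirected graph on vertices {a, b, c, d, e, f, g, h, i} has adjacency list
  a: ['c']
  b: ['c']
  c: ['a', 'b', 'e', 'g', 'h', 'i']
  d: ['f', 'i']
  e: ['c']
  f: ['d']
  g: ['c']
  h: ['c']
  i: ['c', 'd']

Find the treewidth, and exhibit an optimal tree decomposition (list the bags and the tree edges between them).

Every bag has size at most 2, so the width is 2 − 1 = 1 and tw(G) ≤ 1. Any graph with an edge has treewidth ≥ 1, and G has the edge d–i. Combining the bounds, tw(G) = 1.

Treewidth 1.
One such decomposition:
Bags: B1 = {d, i}  B2 = {d, f}  B3 = {c, i}  B4 = {c, e}  B5 = {c, g}  B6 = {b, c}  B7 = {a, c}  B8 = {c, h}
Tree: B1–B2, B1–B3, B3–B4, B4–B5, B3–B6, B3–B7, B7–B8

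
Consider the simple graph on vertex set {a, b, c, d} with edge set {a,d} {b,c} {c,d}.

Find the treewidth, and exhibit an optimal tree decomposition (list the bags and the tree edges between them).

The largest bag has 2 vertices, giving width 1; this decomposition certifies tw(G) ≤ 1. Since G has at least one edge (e.g. d–c), it is not an edgeless graph, so tw(G) ≥ 1. Therefore the treewidth is 1.

Treewidth 1.
One optimal decomposition is:
Bags: B1 = {c, d}  B2 = {a, d}  B3 = {b, c}
Tree: B1–B2, B1–B3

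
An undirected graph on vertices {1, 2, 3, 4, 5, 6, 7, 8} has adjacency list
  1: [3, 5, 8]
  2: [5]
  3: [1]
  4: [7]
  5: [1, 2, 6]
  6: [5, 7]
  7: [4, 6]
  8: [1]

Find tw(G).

1

A width-1 tree decomposition is:
Bags: B1 = {1, 5}  B2 = {5, 6}  B3 = {1, 3}  B4 = {6, 7}  B5 = {1, 8}  B6 = {4, 7}  B7 = {2, 5}
Tree: B1–B2, B1–B3, B2–B4, B3–B5, B4–B6, B1–B7
The largest bag has 2 vertices, giving width 1; this decomposition certifies tw(G) ≤ 1. G has an edge, so its treewidth is at least 1. Therefore the treewidth is 1.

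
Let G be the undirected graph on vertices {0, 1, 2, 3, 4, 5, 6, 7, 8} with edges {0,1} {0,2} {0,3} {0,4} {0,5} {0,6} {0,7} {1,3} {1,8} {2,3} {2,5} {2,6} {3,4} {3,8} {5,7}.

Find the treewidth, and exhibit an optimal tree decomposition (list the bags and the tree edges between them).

Every bag has size at most 3, so the width is 3 − 1 = 2 and tw(G) ≤ 2. For the lower bound, the 3 vertices {0, 1, 3} are pairwise adjacent, and any tree decomposition puts a clique entirely inside one bag — forcing width ≥ 2. Combining the bounds, tw(G) = 2.

Treewidth 2.
One such decomposition:
Bags: B1 = {0, 2, 3}  B2 = {0, 2, 5}  B3 = {0, 5, 7}  B4 = {0, 1, 3}  B5 = {0, 3, 4}  B6 = {0, 2, 6}  B7 = {1, 3, 8}
Tree: B1–B2, B2–B3, B1–B4, B4–B5, B1–B6, B4–B7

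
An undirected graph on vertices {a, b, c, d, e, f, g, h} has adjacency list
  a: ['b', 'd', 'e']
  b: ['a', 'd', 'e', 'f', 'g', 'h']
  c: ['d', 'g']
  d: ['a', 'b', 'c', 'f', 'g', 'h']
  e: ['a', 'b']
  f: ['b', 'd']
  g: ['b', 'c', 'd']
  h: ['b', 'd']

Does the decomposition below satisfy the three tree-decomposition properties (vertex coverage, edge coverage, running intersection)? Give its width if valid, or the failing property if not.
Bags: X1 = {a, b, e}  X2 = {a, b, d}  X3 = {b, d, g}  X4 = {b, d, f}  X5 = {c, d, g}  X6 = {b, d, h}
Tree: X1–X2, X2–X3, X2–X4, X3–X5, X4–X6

Yes; width 2.

Vertex coverage: the bags together contain {a, b, c, d, e, f, g, h}, the full vertex set. Edge coverage: each edge of G has both endpoints in at least one bag. Running intersection: for every vertex, the bags containing it form a connected subtree. All three properties hold, so this is a valid tree decomposition of width max|bag| − 1 = 2, and hence tw(G) ≤ 2.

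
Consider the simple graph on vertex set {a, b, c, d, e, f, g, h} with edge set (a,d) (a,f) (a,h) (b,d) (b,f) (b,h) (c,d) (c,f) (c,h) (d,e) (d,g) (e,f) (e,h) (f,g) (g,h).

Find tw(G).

A width-3 tree decomposition is:
Bags: B1 = {b, d, f, h}  B2 = {a, d, f, h}  B3 = {c, d, f, h}  B4 = {d, e, f, h}  B5 = {d, f, g, h}
Tree: B1–B2, B2–B3, B3–B4, B4–B5
The largest bag has 4 vertices, giving width 3; this decomposition certifies tw(G) ≤ 3. For the lower bound: the 4 vertex sets {b,f}, {a,h}, {d}, {c} are disjoint, each induces a connected subgraph, and every pair is joined by at least one edge of G. Contracting each set to a single vertex therefore yields K_{4} as a minor, and since treewidth is minor-monotone, tw(G) ≥ tw(K_{4}) = 3. Combining the bounds, tw(G) = 3.

3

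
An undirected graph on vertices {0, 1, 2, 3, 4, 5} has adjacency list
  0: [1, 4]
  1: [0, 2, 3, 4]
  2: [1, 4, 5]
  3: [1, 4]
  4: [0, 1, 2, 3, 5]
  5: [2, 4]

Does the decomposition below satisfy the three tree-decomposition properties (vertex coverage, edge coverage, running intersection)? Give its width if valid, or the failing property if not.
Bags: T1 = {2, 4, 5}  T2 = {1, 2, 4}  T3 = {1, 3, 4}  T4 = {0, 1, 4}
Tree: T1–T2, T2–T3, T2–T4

Yes; width 2.

Vertex coverage: the bags together contain {0, 1, 2, 3, 4, 5}, the full vertex set. Edge coverage: each edge of G has both endpoints in at least one bag. Running intersection: for every vertex, the bags containing it form a connected subtree. All three properties hold, so this is a valid tree decomposition of width max|bag| − 1 = 2, and hence tw(G) ≤ 2.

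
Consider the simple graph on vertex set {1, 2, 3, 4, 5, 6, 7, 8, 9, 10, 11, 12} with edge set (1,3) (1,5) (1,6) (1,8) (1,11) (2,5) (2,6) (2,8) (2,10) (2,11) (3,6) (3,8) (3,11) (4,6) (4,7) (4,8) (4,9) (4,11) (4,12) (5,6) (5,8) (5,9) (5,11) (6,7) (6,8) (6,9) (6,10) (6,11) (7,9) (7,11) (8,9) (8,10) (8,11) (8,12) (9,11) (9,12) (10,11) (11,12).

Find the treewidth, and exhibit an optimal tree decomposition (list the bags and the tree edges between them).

Treewidth 4.
One such decomposition:
Bags: B1 = {5, 6, 8, 9, 11}  B2 = {2, 5, 6, 8, 11}  B3 = {1, 5, 6, 8, 11}  B4 = {4, 6, 8, 9, 11}  B5 = {4, 6, 7, 9, 11}  B6 = {1, 3, 6, 8, 11}  B7 = {2, 6, 8, 10, 11}  B8 = {4, 8, 9, 11, 12}
Tree: B1–B2, B1–B3, B1–B4, B4–B5, B3–B6, B2–B7, B4–B8

Every bag has size at most 5, so the width is 5 − 1 = 4 and tw(G) ≤ 4. For the lower bound, the 5 vertices {4, 8, 9, 11, 12} are pairwise adjacent, and any tree decomposition puts a clique entirely inside one bag — forcing width ≥ 4. Combining the bounds, tw(G) = 4.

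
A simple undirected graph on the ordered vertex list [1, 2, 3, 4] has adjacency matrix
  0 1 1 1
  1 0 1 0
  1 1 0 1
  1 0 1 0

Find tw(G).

A width-2 tree decomposition is:
Bags: B1 = {1, 3, 4}  B2 = {1, 2, 3}
Tree: B1–B2
The largest bag has 3 vertices, giving width 2; this decomposition certifies tw(G) ≤ 2. For the lower bound, the 3 vertices {1, 2, 3} are pairwise adjacent, and any tree decomposition puts a clique entirely inside one bag — forcing width ≥ 2. The upper and lower bounds meet at 2, so that is the treewidth.

2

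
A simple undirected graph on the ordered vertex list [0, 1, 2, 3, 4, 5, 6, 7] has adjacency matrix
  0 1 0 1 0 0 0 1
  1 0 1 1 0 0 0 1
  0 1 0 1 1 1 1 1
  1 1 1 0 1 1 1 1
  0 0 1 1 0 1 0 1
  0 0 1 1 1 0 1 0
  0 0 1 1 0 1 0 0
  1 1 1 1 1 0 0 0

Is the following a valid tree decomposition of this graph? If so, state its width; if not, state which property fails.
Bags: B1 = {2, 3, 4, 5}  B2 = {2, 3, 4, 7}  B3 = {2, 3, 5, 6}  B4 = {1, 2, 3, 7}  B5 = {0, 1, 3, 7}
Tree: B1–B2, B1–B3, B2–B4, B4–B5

Yes; width 3.

Checking the three conditions: (i) the bags cover all of {0, 1, 2, 3, 4, 5, 6, 7}; (ii) for each edge, some bag contains both endpoints; (iii) the bags containing any fixed vertex form a subtree. All hold, so the decomposition is valid with width 4 − 1 = 3.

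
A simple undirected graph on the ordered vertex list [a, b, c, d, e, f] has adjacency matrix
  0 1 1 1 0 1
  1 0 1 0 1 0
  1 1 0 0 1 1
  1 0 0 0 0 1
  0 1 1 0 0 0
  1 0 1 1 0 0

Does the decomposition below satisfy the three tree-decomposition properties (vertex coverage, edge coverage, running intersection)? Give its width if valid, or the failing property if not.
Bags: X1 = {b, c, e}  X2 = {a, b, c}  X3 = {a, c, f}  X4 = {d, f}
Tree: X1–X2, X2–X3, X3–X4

A tree decomposition must satisfy three properties: every vertex lies in some bag; for every edge, both endpoints lie together in some bag; and for every vertex, the bags containing it form a connected subtree. Here edge (a,d) lies in no bag, so the decomposition is invalid.

No — edge (a,d) lies in no bag.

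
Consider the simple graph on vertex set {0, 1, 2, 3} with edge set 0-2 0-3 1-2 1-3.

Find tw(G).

A width-2 tree decomposition is:
Bags: B1 = {1, 2, 3}  B2 = {0, 2, 3}
Tree: B1–B2
The largest bag has 3 vertices, giving width 2; this decomposition certifies tw(G) ≤ 2. The edges 2–1–3–0–2 form a cycle, so G is not a tree and its treewidth is at least 2. The upper and lower bounds meet at 2, so that is the treewidth.

2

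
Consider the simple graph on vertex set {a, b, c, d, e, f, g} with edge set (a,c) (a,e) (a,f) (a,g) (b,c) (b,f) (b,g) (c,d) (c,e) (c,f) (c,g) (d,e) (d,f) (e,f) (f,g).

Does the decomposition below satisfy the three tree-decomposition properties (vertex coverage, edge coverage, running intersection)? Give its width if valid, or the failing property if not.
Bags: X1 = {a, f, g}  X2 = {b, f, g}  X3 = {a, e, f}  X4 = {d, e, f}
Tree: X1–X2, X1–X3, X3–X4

No — vertex c appears in no bag.

A tree decomposition must satisfy three properties: every vertex lies in some bag; for every edge, both endpoints lie together in some bag; and for every vertex, the bags containing it form a connected subtree. Here vertex c appears in no bag, so the decomposition is invalid.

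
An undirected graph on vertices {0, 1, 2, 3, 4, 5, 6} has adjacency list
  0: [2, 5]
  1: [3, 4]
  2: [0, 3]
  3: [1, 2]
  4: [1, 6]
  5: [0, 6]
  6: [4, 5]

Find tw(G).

A width-2 tree decomposition is:
Bags: B1 = {0, 2, 5}  B2 = {2, 3, 5}  B3 = {1, 3, 5}  B4 = {1, 4, 5}  B5 = {4, 5, 6}
Tree: B1–B2, B2–B3, B3–B4, B4–B5
Every bag has size at most 3, so the width is 3 − 1 = 2 and tw(G) ≤ 2. For the lower bound, G contains the cycle 5–0–2–3–1–4–6–5, so G is not a forest; only forests have treewidth ≤ 1, hence tw(G) ≥ 2. The upper and lower bounds meet at 2, so that is the treewidth.

2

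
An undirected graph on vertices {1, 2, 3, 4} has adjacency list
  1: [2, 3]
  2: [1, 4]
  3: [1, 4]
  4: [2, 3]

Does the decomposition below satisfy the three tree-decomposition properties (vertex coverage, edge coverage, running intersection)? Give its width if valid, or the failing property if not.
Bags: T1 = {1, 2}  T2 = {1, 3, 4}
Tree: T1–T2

A tree decomposition must satisfy three properties: every vertex lies in some bag; for every edge, both endpoints lie together in some bag; and for every vertex, the bags containing it form a connected subtree. Here edge (4,2) lies in no bag, so the decomposition is invalid.

No — edge (4,2) lies in no bag.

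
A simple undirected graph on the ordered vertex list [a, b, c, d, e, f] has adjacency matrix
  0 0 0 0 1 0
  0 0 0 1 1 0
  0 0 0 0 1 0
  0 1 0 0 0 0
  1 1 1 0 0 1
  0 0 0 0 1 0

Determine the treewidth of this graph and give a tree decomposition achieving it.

Every bag has size at most 2, so the width is 2 − 1 = 1 and tw(G) ≤ 1. G has an edge, so its treewidth is at least 1. The upper and lower bounds meet at 1, so that is the treewidth.

Treewidth 1.
Bags: B1 = {a, e}  B2 = {c, e}  B3 = {e, f}  B4 = {b, e}  B5 = {b, d}
Tree: B1–B2, B1–B3, B3–B4, B4–B5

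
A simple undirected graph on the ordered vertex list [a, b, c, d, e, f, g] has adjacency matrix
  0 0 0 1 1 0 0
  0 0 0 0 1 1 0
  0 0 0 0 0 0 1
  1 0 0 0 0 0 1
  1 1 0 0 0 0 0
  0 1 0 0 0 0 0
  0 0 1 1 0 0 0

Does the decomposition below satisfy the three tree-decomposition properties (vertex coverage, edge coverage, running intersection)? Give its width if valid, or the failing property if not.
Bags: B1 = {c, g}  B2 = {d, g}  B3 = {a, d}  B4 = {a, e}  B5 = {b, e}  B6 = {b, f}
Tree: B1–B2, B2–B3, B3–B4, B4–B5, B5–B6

Yes; width 1.

Vertex coverage: the bags together contain {a, b, c, d, e, f, g}, the full vertex set. Edge coverage: each edge of G has both endpoints in at least one bag. Running intersection: for every vertex, the bags containing it form a connected subtree. All three properties hold, so this is a valid tree decomposition of width max|bag| − 1 = 1, and hence tw(G) ≤ 1.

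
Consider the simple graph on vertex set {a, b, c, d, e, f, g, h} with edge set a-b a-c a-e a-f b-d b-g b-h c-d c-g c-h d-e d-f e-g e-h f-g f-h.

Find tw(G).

A width-4 tree decomposition is:
Bags: B1 = {a, d, e, g, h}  B2 = {a, d, f, g, h}  B3 = {a, c, d, g, h}  B4 = {a, b, d, g, h}
Tree: B1–B2, B2–B3, B3–B4
Every bag has size at most 5, so the width is 5 − 1 = 4 and tw(G) ≤ 4. For the lower bound: the 5 vertex sets {e,h}, {a,f}, {c,d}, {g}, {b} are disjoint, each induces a connected subgraph, and every pair is joined by at least one edge of G. Contracting each set to a single vertex therefore yields K_{5} as a minor, and since treewidth is minor-monotone, tw(G) ≥ tw(K_{5}) = 4. Therefore the treewidth is 4.

4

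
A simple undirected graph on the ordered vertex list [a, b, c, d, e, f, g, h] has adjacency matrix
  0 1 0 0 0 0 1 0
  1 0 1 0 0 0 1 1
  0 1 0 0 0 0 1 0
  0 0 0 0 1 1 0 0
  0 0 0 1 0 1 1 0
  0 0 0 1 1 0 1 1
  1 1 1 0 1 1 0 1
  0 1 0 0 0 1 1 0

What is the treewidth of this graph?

A width-2 tree decomposition is:
Bags: B1 = {b, g, h}  B2 = {a, b, g}  B3 = {b, c, g}  B4 = {f, g, h}  B5 = {e, f, g}  B6 = {d, e, f}
Tree: B1–B2, B1–B3, B1–B4, B4–B5, B5–B6
The largest bag has 3 vertices, giving width 2; this decomposition certifies tw(G) ≤ 2. For the lower bound, the 3 vertices {d, e, f} are pairwise adjacent, and any tree decomposition puts a clique entirely inside one bag — forcing width ≥ 2. The upper and lower bounds meet at 2, so that is the treewidth.

2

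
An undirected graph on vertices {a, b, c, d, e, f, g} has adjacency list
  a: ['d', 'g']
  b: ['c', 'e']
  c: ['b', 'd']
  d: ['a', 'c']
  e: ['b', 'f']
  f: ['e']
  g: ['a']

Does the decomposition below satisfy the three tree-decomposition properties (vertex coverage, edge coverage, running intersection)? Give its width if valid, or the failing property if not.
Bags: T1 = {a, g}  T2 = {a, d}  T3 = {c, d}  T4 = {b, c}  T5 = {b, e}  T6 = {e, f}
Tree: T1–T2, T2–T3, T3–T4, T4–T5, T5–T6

Yes; width 1.

Vertex coverage: the bags together contain {a, b, c, d, e, f, g}, the full vertex set. Edge coverage: each edge of G has both endpoints in at least one bag. Running intersection: for every vertex, the bags containing it form a connected subtree. All three properties hold, so this is a valid tree decomposition of width max|bag| − 1 = 1, and hence tw(G) ≤ 1.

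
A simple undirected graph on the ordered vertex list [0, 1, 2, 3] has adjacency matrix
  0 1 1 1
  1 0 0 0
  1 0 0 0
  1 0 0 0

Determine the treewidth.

A width-1 tree decomposition is:
Bags: B1 = {0, 1}  B2 = {0, 3}  B3 = {0, 2}
Tree: B1–B2, B2–B3
Each bag holds 2 vertices, so the decomposition has width 1, which upper-bounds the treewidth. Any graph with an edge has treewidth ≥ 1, and G has the edge 0–1. Hence tw(G) = 1 exactly.

1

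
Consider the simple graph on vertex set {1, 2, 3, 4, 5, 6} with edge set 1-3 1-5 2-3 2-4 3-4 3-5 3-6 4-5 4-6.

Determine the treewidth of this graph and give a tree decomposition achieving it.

Each bag holds 3 vertices, so the decomposition has width 2, which upper-bounds the treewidth. For the lower bound, the 3 vertices {1, 3, 5} are pairwise adjacent, and any tree decomposition puts a clique entirely inside one bag — forcing width ≥ 2. Combining the bounds, tw(G) = 2.

Treewidth 2.
Bags: B1 = {3, 4, 5}  B2 = {3, 4, 6}  B3 = {2, 3, 4}  B4 = {1, 3, 5}
Tree: B1–B2, B1–B3, B1–B4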